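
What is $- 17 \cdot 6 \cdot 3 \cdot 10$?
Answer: $-3060$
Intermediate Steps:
$- 17 \cdot 6 \cdot 3 \cdot 10 = - 17 \cdot 18 \cdot 10 = \left(-17\right) 180 = -3060$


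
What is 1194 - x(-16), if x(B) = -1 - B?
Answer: 1179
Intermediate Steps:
1194 - x(-16) = 1194 - (-1 - 1*(-16)) = 1194 - (-1 + 16) = 1194 - 1*15 = 1194 - 15 = 1179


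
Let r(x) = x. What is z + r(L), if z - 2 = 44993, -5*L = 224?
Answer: 224751/5 ≈ 44950.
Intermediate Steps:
L = -224/5 (L = -1/5*224 = -224/5 ≈ -44.800)
z = 44995 (z = 2 + 44993 = 44995)
z + r(L) = 44995 - 224/5 = 224751/5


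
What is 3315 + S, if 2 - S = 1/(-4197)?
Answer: 13921450/4197 ≈ 3317.0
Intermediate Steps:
S = 8395/4197 (S = 2 - 1/(-4197) = 2 - 1*(-1/4197) = 2 + 1/4197 = 8395/4197 ≈ 2.0002)
3315 + S = 3315 + 8395/4197 = 13921450/4197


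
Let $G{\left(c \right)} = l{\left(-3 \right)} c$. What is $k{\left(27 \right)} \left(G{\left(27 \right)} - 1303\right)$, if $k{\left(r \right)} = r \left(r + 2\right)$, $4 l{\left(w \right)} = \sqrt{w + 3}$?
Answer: $-1020249$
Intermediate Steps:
$l{\left(w \right)} = \frac{\sqrt{3 + w}}{4}$ ($l{\left(w \right)} = \frac{\sqrt{w + 3}}{4} = \frac{\sqrt{3 + w}}{4}$)
$k{\left(r \right)} = r \left(2 + r\right)$
$G{\left(c \right)} = 0$ ($G{\left(c \right)} = \frac{\sqrt{3 - 3}}{4} c = \frac{\sqrt{0}}{4} c = \frac{1}{4} \cdot 0 c = 0 c = 0$)
$k{\left(27 \right)} \left(G{\left(27 \right)} - 1303\right) = 27 \left(2 + 27\right) \left(0 - 1303\right) = 27 \cdot 29 \left(-1303\right) = 783 \left(-1303\right) = -1020249$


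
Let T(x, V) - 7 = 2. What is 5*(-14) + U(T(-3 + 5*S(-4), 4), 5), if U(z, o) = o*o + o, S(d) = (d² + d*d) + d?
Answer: -40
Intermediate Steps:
S(d) = d + 2*d² (S(d) = (d² + d²) + d = 2*d² + d = d + 2*d²)
T(x, V) = 9 (T(x, V) = 7 + 2 = 9)
U(z, o) = o + o² (U(z, o) = o² + o = o + o²)
5*(-14) + U(T(-3 + 5*S(-4), 4), 5) = 5*(-14) + 5*(1 + 5) = -70 + 5*6 = -70 + 30 = -40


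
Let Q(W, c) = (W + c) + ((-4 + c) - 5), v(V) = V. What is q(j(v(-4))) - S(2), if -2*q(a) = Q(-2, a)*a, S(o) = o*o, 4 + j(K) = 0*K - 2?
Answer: -73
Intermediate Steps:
j(K) = -6 (j(K) = -4 + (0*K - 2) = -4 + (0 - 2) = -4 - 2 = -6)
S(o) = o²
Q(W, c) = -9 + W + 2*c (Q(W, c) = (W + c) + (-9 + c) = -9 + W + 2*c)
q(a) = -a*(-11 + 2*a)/2 (q(a) = -(-9 - 2 + 2*a)*a/2 = -(-11 + 2*a)*a/2 = -a*(-11 + 2*a)/2)
q(j(v(-4))) - S(2) = (½)*(-6)*(11 - 2*(-6)) - 1*2² = (½)*(-6)*(11 + 12) - 1*4 = (½)*(-6)*23 - 4 = -69 - 4 = -73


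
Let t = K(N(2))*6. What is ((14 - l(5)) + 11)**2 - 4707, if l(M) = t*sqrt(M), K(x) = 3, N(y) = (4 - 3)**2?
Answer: -2462 - 900*sqrt(5) ≈ -4474.5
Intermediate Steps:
N(y) = 1 (N(y) = 1**2 = 1)
t = 18 (t = 3*6 = 18)
l(M) = 18*sqrt(M)
((14 - l(5)) + 11)**2 - 4707 = ((14 - 18*sqrt(5)) + 11)**2 - 4707 = (25 - 18*sqrt(5))**2 - 4707 = -4707 + (25 - 18*sqrt(5))**2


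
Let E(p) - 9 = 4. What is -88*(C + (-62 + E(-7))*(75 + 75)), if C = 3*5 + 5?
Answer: 645040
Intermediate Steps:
E(p) = 13 (E(p) = 9 + 4 = 13)
C = 20 (C = 15 + 5 = 20)
-88*(C + (-62 + E(-7))*(75 + 75)) = -88*(20 + (-62 + 13)*(75 + 75)) = -88*(20 - 49*150) = -88*(20 - 7350) = -88*(-7330) = 645040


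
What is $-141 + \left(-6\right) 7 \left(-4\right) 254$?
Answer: $42531$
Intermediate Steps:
$-141 + \left(-6\right) 7 \left(-4\right) 254 = -141 + \left(-42\right) \left(-4\right) 254 = -141 + 168 \cdot 254 = -141 + 42672 = 42531$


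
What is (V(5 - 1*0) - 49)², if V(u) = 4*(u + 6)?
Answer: 25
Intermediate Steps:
V(u) = 24 + 4*u (V(u) = 4*(6 + u) = 24 + 4*u)
(V(5 - 1*0) - 49)² = ((24 + 4*(5 - 1*0)) - 49)² = ((24 + 4*(5 + 0)) - 49)² = ((24 + 4*5) - 49)² = ((24 + 20) - 49)² = (44 - 49)² = (-5)² = 25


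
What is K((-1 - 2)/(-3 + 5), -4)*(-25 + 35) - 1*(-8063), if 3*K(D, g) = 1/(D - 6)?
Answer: 72563/9 ≈ 8062.6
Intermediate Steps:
K(D, g) = 1/(3*(-6 + D)) (K(D, g) = 1/(3*(D - 6)) = 1/(3*(-6 + D)))
K((-1 - 2)/(-3 + 5), -4)*(-25 + 35) - 1*(-8063) = (1/(3*(-6 + (-1 - 2)/(-3 + 5))))*(-25 + 35) - 1*(-8063) = (1/(3*(-6 - 3/2)))*10 + 8063 = (1/(3*(-15/2)))*10 + 8063 = ((1/3)*(-2/15))*10 + 8063 = -2/45*10 + 8063 = -4/9 + 8063 = 72563/9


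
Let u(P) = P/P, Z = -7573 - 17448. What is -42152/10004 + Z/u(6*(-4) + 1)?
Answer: -62588059/2501 ≈ -25025.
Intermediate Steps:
Z = -25021
u(P) = 1
-42152/10004 + Z/u(6*(-4) + 1) = -42152/10004 - 25021/1 = -42152*1/10004 - 25021*1 = -10538/2501 - 25021 = -62588059/2501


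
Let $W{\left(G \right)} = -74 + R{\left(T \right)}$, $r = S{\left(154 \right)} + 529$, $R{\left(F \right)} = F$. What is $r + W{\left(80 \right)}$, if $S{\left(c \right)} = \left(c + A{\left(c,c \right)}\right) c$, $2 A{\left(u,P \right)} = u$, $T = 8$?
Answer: $36037$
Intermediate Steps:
$A{\left(u,P \right)} = \frac{u}{2}$
$S{\left(c \right)} = \frac{3 c^{2}}{2}$ ($S{\left(c \right)} = \left(c + \frac{c}{2}\right) c = \frac{3 c}{2} c = \frac{3 c^{2}}{2}$)
$r = 36103$ ($r = \frac{3 \cdot 154^{2}}{2} + 529 = \frac{3}{2} \cdot 23716 + 529 = 35574 + 529 = 36103$)
$W{\left(G \right)} = -66$ ($W{\left(G \right)} = -74 + 8 = -66$)
$r + W{\left(80 \right)} = 36103 - 66 = 36037$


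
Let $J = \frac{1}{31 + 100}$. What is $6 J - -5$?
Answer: $\frac{661}{131} \approx 5.0458$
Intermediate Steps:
$J = \frac{1}{131} \approx 0.0076336$
$6 J - -5 = 6 \cdot \frac{1}{131} - -5 = \frac{6}{131} + 5 = \frac{661}{131}$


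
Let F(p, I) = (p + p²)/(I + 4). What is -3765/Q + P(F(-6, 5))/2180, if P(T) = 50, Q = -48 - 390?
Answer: 68580/7957 ≈ 8.6188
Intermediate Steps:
Q = -438
F(p, I) = (p + p²)/(4 + I)
-3765/Q + P(F(-6, 5))/2180 = -3765/(-438) + 50/2180 = -3765*(-1/438) + 50*(1/2180) = 1255/146 + 5/218 = 68580/7957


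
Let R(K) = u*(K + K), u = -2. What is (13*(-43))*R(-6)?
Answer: -13416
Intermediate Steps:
R(K) = -4*K (R(K) = -2*(K + K) = -4*K)
(13*(-43))*R(-6) = (13*(-43))*(-4*(-6)) = -559*24 = -13416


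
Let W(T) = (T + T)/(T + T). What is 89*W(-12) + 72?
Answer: 161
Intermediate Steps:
W(T) = 1 (W(T) = (2*T)/((2*T)) = (2*T)*(1/(2*T)) = 1)
89*W(-12) + 72 = 89*1 + 72 = 89 + 72 = 161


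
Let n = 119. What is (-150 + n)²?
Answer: 961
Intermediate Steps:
(-150 + n)² = (-150 + 119)² = (-31)² = 961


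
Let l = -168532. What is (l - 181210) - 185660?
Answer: -535402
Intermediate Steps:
(l - 181210) - 185660 = (-168532 - 181210) - 185660 = -349742 - 185660 = -535402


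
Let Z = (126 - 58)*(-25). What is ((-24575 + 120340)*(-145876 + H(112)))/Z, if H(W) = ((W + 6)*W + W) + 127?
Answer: 2536259413/340 ≈ 7.4596e+6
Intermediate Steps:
H(W) = 127 + W + W*(6 + W) (H(W) = ((6 + W)*W + W) + 127 = (W*(6 + W) + W) + 127 = (W + W*(6 + W)) + 127 = 127 + W + W*(6 + W))
Z = -1700 (Z = 68*(-25) = -1700)
((-24575 + 120340)*(-145876 + H(112)))/Z = ((-24575 + 120340)*(-145876 + (127 + 112² + 7*112)))/(-1700) = (95765*(-145876 + (127 + 12544 + 784)))*(-1/1700) = (95765*(-145876 + 13455))*(-1/1700) = (95765*(-132421))*(-1/1700) = -12681297065*(-1/1700) = 2536259413/340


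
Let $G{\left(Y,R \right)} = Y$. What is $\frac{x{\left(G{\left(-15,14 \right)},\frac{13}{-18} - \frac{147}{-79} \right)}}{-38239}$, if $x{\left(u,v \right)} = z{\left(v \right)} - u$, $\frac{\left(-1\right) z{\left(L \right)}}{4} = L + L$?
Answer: $- \frac{4189}{27187929} \approx -0.00015408$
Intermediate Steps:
$z{\left(L \right)} = - 8 L$ ($z{\left(L \right)} = - 4 \left(L + L\right) = - 4 \cdot 2 L = - 8 L$)
$x{\left(u,v \right)} = - u - 8 v$ ($x{\left(u,v \right)} = - 8 v - u = - u - 8 v$)
$\frac{x{\left(G{\left(-15,14 \right)},\frac{13}{-18} - \frac{147}{-79} \right)}}{-38239} = \frac{\left(-1\right) \left(-15\right) - 8 \left(\frac{13}{-18} - \frac{147}{-79}\right)}{-38239} = \left(15 - 8 \left(13 \left(- \frac{1}{18}\right) - - \frac{147}{79}\right)\right) \left(- \frac{1}{38239}\right) = \left(15 - 8 \left(- \frac{13}{18} + \frac{147}{79}\right)\right) \left(- \frac{1}{38239}\right) = \left(15 - \frac{6476}{711}\right) \left(- \frac{1}{38239}\right) = \frac{4189}{711} \left(- \frac{1}{38239}\right) = - \frac{4189}{27187929}$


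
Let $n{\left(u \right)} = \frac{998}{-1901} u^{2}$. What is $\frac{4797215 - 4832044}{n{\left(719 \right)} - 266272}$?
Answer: $\frac{66209929}{1022110150} \approx 0.064778$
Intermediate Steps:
$n{\left(u \right)} = - \frac{998 u^{2}}{1901}$ ($n{\left(u \right)} = 998 \left(- \frac{1}{1901}\right) u^{2} = - \frac{998 u^{2}}{1901}$)
$\frac{4797215 - 4832044}{n{\left(719 \right)} - 266272} = \frac{4797215 - 4832044}{- \frac{998 \cdot 719^{2}}{1901} - 266272} = - \frac{34829}{\left(- \frac{998}{1901}\right) 516961 - 266272} = - \frac{34829}{- \frac{515927078}{1901} - 266272} = - \frac{34829}{- \frac{1022110150}{1901}} = \left(-34829\right) \left(- \frac{1901}{1022110150}\right) = \frac{66209929}{1022110150}$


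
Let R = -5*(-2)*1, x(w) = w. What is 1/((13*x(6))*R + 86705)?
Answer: 1/87485 ≈ 1.1431e-5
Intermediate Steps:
R = 10 (R = 10*1 = 10)
1/((13*x(6))*R + 86705) = 1/((13*6)*10 + 86705) = 1/(78*10 + 86705) = 1/(780 + 86705) = 1/87485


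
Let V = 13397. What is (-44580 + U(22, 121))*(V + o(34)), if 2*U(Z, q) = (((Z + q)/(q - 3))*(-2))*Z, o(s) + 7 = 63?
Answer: -35405511229/59 ≈ -6.0009e+8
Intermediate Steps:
o(s) = 56 (o(s) = -7 + 63 = 56)
U(Z, q) = -Z*(Z + q)/(-3 + q) (U(Z, q) = ((((Z + q)/(q - 3))*(-2))*Z)/2 = ((((Z + q)/(-3 + q))*(-2))*Z)/2 = ((-2*(Z + q)/(-3 + q))*Z)/2 = (-2*Z*(Z + q)/(-3 + q))/2 = -Z*(Z + q)/(-3 + q))
(-44580 + U(22, 121))*(V + o(34)) = (-44580 - 1*22*(22 + 121)/(-3 + 121))*(13397 + 56) = (-44580 - 1*22*143/118)*13453 = (-44580 - 1*22*1/118*143)*13453 = (-44580 - 1573/59)*13453 = -2631793/59*13453 = -35405511229/59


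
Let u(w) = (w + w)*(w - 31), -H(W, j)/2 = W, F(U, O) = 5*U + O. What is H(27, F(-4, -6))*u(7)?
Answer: 18144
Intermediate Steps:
F(U, O) = O + 5*U
H(W, j) = -2*W
u(w) = 2*w*(-31 + w) (u(w) = (2*w)*(-31 + w) = 2*w*(-31 + w))
H(27, F(-4, -6))*u(7) = (-2*27)*(2*7*(-31 + 7)) = -108*7*(-24) = -54*(-336) = 18144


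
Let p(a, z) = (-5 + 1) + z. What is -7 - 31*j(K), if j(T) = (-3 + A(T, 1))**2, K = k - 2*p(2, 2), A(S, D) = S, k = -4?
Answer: -286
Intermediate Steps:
p(a, z) = -4 + z
K = 0 (K = -4 - 2*(-4 + 2) = -4 - 2*(-2) = -4 + 4 = 0)
j(T) = (-3 + T)**2
-7 - 31*j(K) = -7 - 31*(-3 + 0)**2 = -7 - 31*(-3)**2 = -7 - 31*9 = -7 - 279 = -286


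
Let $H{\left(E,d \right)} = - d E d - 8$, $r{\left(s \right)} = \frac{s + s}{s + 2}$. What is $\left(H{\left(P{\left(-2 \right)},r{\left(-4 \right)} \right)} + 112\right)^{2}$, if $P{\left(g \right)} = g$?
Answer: $18496$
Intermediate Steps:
$r{\left(s \right)} = \frac{2 s}{2 + s}$
$H{\left(E,d \right)} = -8 - E d^{2}$ ($H{\left(E,d \right)} = - E d d - 8 = - E d^{2} - 8 = -8 - E d^{2}$)
$\left(H{\left(P{\left(-2 \right)},r{\left(-4 \right)} \right)} + 112\right)^{2} = \left(\left(-8 - - 2 \left(2 \left(-4\right) \frac{1}{2 - 4}\right)^{2}\right) + 112\right)^{2} = \left(\left(-8 - - 2 \left(2 \left(-4\right) \frac{1}{-2}\right)^{2}\right) + 112\right)^{2} = \left(\left(-8 - - 2 \left(2 \left(-4\right) \left(- \frac{1}{2}\right)\right)^{2}\right) + 112\right)^{2} = \left(\left(-8 - - 2 \cdot 4^{2}\right) + 112\right)^{2} = \left(\left(-8 - \left(-2\right) 16\right) + 112\right)^{2} = \left(\left(-8 + 32\right) + 112\right)^{2} = \left(24 + 112\right)^{2} = 136^{2} = 18496$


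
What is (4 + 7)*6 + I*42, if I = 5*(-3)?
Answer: -564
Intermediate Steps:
I = -15
(4 + 7)*6 + I*42 = (4 + 7)*6 - 15*42 = 11*6 - 630 = 66 - 630 = -564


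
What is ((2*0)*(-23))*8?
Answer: 0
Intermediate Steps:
((2*0)*(-23))*8 = (0*(-23))*8 = 0*8 = 0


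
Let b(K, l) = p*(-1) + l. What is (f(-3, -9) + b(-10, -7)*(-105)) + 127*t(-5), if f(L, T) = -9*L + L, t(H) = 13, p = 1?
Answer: 2515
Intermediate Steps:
b(K, l) = -1 + l (b(K, l) = 1*(-1) + l = -1 + l)
f(L, T) = -8*L
(f(-3, -9) + b(-10, -7)*(-105)) + 127*t(-5) = (-8*(-3) + (-1 - 7)*(-105)) + 127*13 = (24 - 8*(-105)) + 1651 = (24 + 840) + 1651 = 864 + 1651 = 2515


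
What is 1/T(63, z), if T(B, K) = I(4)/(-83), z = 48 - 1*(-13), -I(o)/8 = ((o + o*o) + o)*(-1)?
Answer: -83/192 ≈ -0.43229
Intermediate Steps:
I(o) = 8*o**2 + 16*o (I(o) = -8*((o + o*o) + o)*(-1) = -8*((o + o**2) + o)*(-1) = -8*(o**2 + 2*o)*(-1) = -8*(-o**2 - 2*o) = 8*o**2 + 16*o)
z = 61 (z = 48 + 13 = 61)
T(B, K) = -192/83 (T(B, K) = (8*4*(2 + 4))/(-83) = (8*4*6)*(-1/83) = 192*(-1/83) = -192/83)
1/T(63, z) = 1/(-192/83) = -83/192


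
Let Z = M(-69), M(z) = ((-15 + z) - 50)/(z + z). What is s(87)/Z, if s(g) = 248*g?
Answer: 1488744/67 ≈ 22220.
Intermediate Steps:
M(z) = (-65 + z)/(2*z) (M(z) = (-65 + z)/((2*z)) = (-65 + z)*(1/(2*z)) = (-65 + z)/(2*z))
Z = 67/69 (Z = (½)*(-65 - 69)/(-69) = (½)*(-1/69)*(-134) = 67/69 ≈ 0.97101)
s(87)/Z = (248*87)/(67/69) = 21576*(69/67) = 1488744/67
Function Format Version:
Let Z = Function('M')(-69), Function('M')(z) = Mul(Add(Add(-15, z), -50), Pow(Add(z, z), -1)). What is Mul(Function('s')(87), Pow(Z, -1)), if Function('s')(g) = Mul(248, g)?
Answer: Rational(1488744, 67) ≈ 22220.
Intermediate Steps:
Function('M')(z) = Mul(Rational(1, 2), Pow(z, -1), Add(-65, z)) (Function('M')(z) = Mul(Add(-65, z), Pow(Mul(2, z), -1)) = Mul(Add(-65, z), Mul(Rational(1, 2), Pow(z, -1))) = Mul(Rational(1, 2), Pow(z, -1), Add(-65, z)))
Z = Rational(67, 69) (Z = Mul(Rational(1, 2), Pow(-69, -1), Add(-65, -69)) = Mul(Rational(1, 2), Rational(-1, 69), -134) = Rational(67, 69) ≈ 0.97101)
Mul(Function('s')(87), Pow(Z, -1)) = Mul(Mul(248, 87), Pow(Rational(67, 69), -1)) = Mul(21576, Rational(69, 67)) = Rational(1488744, 67)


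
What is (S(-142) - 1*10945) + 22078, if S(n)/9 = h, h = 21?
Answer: 11322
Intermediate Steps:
S(n) = 189 (S(n) = 9*21 = 189)
(S(-142) - 1*10945) + 22078 = (189 - 1*10945) + 22078 = (189 - 10945) + 22078 = -10756 + 22078 = 11322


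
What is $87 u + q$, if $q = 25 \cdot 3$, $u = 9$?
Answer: $858$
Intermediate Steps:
$q = 75$
$87 u + q = 87 \cdot 9 + 75 = 783 + 75 = 858$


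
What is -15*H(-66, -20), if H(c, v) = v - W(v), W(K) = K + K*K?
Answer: 6000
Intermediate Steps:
W(K) = K + K²
H(c, v) = v - v*(1 + v)
-15*H(-66, -20) = -(-15)*(-20)² = -(-15)*400 = -15*(-400) = 6000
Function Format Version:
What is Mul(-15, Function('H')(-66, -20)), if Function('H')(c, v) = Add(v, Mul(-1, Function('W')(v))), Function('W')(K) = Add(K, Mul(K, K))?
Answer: 6000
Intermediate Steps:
Function('W')(K) = Add(K, Pow(K, 2))
Function('H')(c, v) = Add(v, Mul(-1, v, Add(1, v))) (Function('H')(c, v) = Add(v, Mul(-1, Mul(v, Add(1, v)))) = Add(v, Mul(-1, v, Add(1, v))))
Mul(-15, Function('H')(-66, -20)) = Mul(-15, Mul(-1, Pow(-20, 2))) = Mul(-15, Mul(-1, 400)) = Mul(-15, -400) = 6000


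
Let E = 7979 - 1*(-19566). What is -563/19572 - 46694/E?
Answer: -132771829/77015820 ≈ -1.7240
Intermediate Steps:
E = 27545 (E = 7979 + 19566 = 27545)
-563/19572 - 46694/E = -563/19572 - 46694/27545 = -132771829/77015820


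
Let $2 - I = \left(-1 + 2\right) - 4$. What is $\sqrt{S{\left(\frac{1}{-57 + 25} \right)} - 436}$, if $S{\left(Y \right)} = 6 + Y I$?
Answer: $\frac{i \sqrt{27530}}{8} \approx 20.74 i$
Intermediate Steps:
$I = 5$ ($I = 2 - \left(\left(-1 + 2\right) - 4\right) = 2 - \left(1 - 4\right) = 2 - -3 = 2 + 3 = 5$)
$S{\left(Y \right)} = 6 + 5 Y$ ($S{\left(Y \right)} = 6 + Y 5 = 6 + 5 Y$)
$\sqrt{S{\left(\frac{1}{-57 + 25} \right)} - 436} = \sqrt{\left(6 + \frac{5}{-57 + 25}\right) - 436} = \sqrt{\left(6 + \frac{5}{-32}\right) - 436} = \sqrt{\left(6 + 5 \left(- \frac{1}{32}\right)\right) - 436} = \sqrt{\left(6 - \frac{5}{32}\right) - 436} = \sqrt{\frac{187}{32} - 436} = \sqrt{- \frac{13765}{32}} = \frac{i \sqrt{27530}}{8}$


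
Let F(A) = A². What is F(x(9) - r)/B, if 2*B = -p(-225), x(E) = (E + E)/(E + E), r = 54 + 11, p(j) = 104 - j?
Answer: -8192/329 ≈ -24.900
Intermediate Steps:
r = 65
x(E) = 1 (x(E) = (2*E)/((2*E)) = (2*E)*(1/(2*E)) = 1)
B = -329/2 (B = (-(104 - 1*(-225)))/2 = (-(104 + 225))/2 = (-1*329)/2 = (½)*(-329) = -329/2 ≈ -164.50)
F(x(9) - r)/B = (1 - 1*65)²/(-329/2) = (1 - 65)²*(-2/329) = (-64)²*(-2/329) = 4096*(-2/329) = -8192/329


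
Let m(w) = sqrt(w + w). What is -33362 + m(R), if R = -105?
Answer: -33362 + I*sqrt(210) ≈ -33362.0 + 14.491*I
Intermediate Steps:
m(w) = sqrt(2)*sqrt(w) (m(w) = sqrt(2*w) = sqrt(2)*sqrt(w))
-33362 + m(R) = -33362 + sqrt(2)*sqrt(-105) = -33362 + sqrt(2)*(I*sqrt(105)) = -33362 + I*sqrt(210)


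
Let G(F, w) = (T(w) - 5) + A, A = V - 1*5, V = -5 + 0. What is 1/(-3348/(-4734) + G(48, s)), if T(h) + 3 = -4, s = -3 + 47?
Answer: -263/5600 ≈ -0.046964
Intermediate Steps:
s = 44
T(h) = -7 (T(h) = -3 - 4 = -7)
V = -5
A = -10 (A = -5 - 1*5 = -5 - 5 = -10)
G(F, w) = -22 (G(F, w) = (-7 - 5) - 10 = -12 - 10 = -22)
1/(-3348/(-4734) + G(48, s)) = 1/(-3348/(-4734) - 22) = 1/(-3348*(-1/4734) - 22) = 1/(186/263 - 22) = 1/(-5600/263) = -263/5600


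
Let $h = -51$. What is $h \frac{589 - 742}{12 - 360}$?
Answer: $- \frac{2601}{116} \approx -22.422$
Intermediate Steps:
$h \frac{589 - 742}{12 - 360} = - 51 \frac{589 - 742}{12 - 360} = - 51 \left(- \frac{153}{-348}\right) = - 51 \left(\left(-153\right) \left(- \frac{1}{348}\right)\right) = \left(-51\right) \frac{51}{116} = - \frac{2601}{116}$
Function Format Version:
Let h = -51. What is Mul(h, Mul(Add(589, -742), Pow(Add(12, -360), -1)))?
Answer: Rational(-2601, 116) ≈ -22.422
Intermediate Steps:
Mul(h, Mul(Add(589, -742), Pow(Add(12, -360), -1))) = Mul(-51, Mul(Add(589, -742), Pow(Add(12, -360), -1))) = Mul(-51, Mul(-153, Pow(-348, -1))) = Mul(-51, Mul(-153, Rational(-1, 348))) = Mul(-51, Rational(51, 116)) = Rational(-2601, 116)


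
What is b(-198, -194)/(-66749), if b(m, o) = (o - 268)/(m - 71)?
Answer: -462/17955481 ≈ -2.5730e-5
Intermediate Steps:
b(m, o) = (-268 + o)/(-71 + m)
b(-198, -194)/(-66749) = ((-268 - 194)/(-71 - 198))/(-66749) = (-462/(-269))*(-1/66749) = -1/269*(-462)*(-1/66749) = (462/269)*(-1/66749) = -462/17955481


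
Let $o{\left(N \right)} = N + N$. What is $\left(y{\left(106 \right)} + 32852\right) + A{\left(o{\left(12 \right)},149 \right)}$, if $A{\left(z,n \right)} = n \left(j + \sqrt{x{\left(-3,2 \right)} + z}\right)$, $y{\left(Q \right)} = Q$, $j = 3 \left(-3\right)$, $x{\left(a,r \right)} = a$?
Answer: $31617 + 149 \sqrt{21} \approx 32300.0$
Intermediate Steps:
$o{\left(N \right)} = 2 N$
$j = -9$
$A{\left(z,n \right)} = n \left(-9 + \sqrt{-3 + z}\right)$
$\left(y{\left(106 \right)} + 32852\right) + A{\left(o{\left(12 \right)},149 \right)} = \left(106 + 32852\right) + 149 \left(-9 + \sqrt{-3 + 2 \cdot 12}\right) = 32958 + 149 \left(-9 + \sqrt{-3 + 24}\right) = 32958 + 149 \left(-9 + \sqrt{21}\right) = 32958 - \left(1341 - 149 \sqrt{21}\right) = 31617 + 149 \sqrt{21}$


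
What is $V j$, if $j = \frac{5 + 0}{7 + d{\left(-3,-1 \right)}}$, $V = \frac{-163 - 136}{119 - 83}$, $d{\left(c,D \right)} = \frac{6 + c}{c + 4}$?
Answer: $- \frac{299}{72} \approx -4.1528$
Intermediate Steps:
$d{\left(c,D \right)} = \frac{6 + c}{4 + c}$
$V = - \frac{299}{36} \approx -8.3056$
$j = \frac{1}{2}$ ($j = \frac{5 + 0}{7 + \frac{6 - 3}{4 - 3}} = \frac{5}{7 + 1^{-1} \cdot 3} = \frac{5}{7 + 1 \cdot 3} = \frac{5}{7 + 3} = \frac{5}{10} = 5 \cdot \frac{1}{10} = \frac{1}{2} \approx 0.5$)
$V j = \left(- \frac{299}{36}\right) \frac{1}{2} = - \frac{299}{72}$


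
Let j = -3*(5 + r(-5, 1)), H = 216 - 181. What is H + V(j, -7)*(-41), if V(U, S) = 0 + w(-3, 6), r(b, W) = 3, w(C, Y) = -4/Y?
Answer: 187/3 ≈ 62.333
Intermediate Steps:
H = 35
j = -24 (j = -3*(5 + 3) = -3*8 = -24)
V(U, S) = -2/3 (V(U, S) = 0 - 4/6 = 0 - 4*1/6 = 0 - 2/3 = -2/3)
H + V(j, -7)*(-41) = 35 - 2/3*(-41) = 35 + 82/3 = 187/3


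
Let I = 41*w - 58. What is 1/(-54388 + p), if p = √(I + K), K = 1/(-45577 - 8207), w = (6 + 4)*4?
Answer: -2925204192/159095920508209 - 18*√14124323642/159095920508209 ≈ -1.8400e-5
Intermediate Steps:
w = 40 (w = 10*4 = 40)
K = -1/53784 (K = 1/(-53784) = -1/53784 ≈ -1.8593e-5)
I = 1582 (I = 41*40 - 58 = 1640 - 58 = 1582)
p = √14124323642/2988 (p = √(1582 - 1/53784) = √(85086287/53784) = √14124323642/2988 ≈ 39.774)
1/(-54388 + p) = 1/(-54388 + √14124323642/2988)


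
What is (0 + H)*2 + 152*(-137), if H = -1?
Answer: -20826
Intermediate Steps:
(0 + H)*2 + 152*(-137) = (0 - 1)*2 + 152*(-137) = -1*2 - 20824 = -2 - 20824 = -20826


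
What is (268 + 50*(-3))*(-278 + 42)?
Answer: -27848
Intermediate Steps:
(268 + 50*(-3))*(-278 + 42) = (268 - 150)*(-236) = 118*(-236) = -27848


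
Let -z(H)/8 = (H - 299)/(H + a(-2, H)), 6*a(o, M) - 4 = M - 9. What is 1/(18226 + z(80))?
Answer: 185/3375314 ≈ 5.4810e-5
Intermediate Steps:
a(o, M) = -⅚ + M/6 (a(o, M) = ⅔ + (M - 9)/6 = ⅔ + (-9 + M)/6 = ⅔ + (-3/2 + M/6) = -⅚ + M/6)
z(H) = -8*(-299 + H)/(-⅚ + 7*H/6) (z(H) = -8*(H - 299)/(H + (-⅚ + H/6)) = -8*(-299 + H)/(-⅚ + 7*H/6))
1/(18226 + z(80)) = 1/(18226 + 48*(299 - 1*80)/(-5 + 7*80)) = 1/(18226 + 48*(299 - 80)/(-5 + 560)) = 1/(18226 + 48*219/555) = 1/(18226 + 48*(1/555)*219) = 1/(18226 + 3504/185) = 1/(3375314/185) = 185/3375314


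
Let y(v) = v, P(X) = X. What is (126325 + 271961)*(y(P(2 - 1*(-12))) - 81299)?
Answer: -32374677510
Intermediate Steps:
(126325 + 271961)*(y(P(2 - 1*(-12))) - 81299) = (126325 + 271961)*((2 - 1*(-12)) - 81299) = 398286*((2 + 12) - 81299) = 398286*(14 - 81299) = 398286*(-81285) = -32374677510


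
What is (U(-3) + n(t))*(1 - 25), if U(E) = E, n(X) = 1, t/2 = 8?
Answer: 48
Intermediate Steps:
t = 16 (t = 2*8 = 16)
(U(-3) + n(t))*(1 - 25) = (-3 + 1)*(1 - 25) = -2*(-24) = 48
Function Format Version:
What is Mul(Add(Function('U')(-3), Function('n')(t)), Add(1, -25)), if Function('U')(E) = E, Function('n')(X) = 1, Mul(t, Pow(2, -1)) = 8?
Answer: 48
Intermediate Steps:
t = 16 (t = Mul(2, 8) = 16)
Mul(Add(Function('U')(-3), Function('n')(t)), Add(1, -25)) = Mul(Add(-3, 1), Add(1, -25)) = Mul(-2, -24) = 48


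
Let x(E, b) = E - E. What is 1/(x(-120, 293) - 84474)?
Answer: -1/84474 ≈ -1.1838e-5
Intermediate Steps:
x(E, b) = 0
1/(x(-120, 293) - 84474) = 1/(0 - 84474) = 1/(-84474) = -1/84474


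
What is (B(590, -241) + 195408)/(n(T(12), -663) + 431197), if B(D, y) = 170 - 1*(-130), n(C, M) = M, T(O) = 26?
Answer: 97854/215267 ≈ 0.45457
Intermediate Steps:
B(D, y) = 300 (B(D, y) = 170 + 130 = 300)
(B(590, -241) + 195408)/(n(T(12), -663) + 431197) = (300 + 195408)/(-663 + 431197) = 195708/430534 = 195708*(1/430534) = 97854/215267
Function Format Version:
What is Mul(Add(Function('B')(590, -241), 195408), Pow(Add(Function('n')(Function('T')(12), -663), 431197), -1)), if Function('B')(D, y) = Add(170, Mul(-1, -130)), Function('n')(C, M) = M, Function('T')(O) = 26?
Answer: Rational(97854, 215267) ≈ 0.45457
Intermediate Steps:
Function('B')(D, y) = 300 (Function('B')(D, y) = Add(170, 130) = 300)
Mul(Add(Function('B')(590, -241), 195408), Pow(Add(Function('n')(Function('T')(12), -663), 431197), -1)) = Mul(Add(300, 195408), Pow(Add(-663, 431197), -1)) = Mul(195708, Pow(430534, -1)) = Mul(195708, Rational(1, 430534)) = Rational(97854, 215267)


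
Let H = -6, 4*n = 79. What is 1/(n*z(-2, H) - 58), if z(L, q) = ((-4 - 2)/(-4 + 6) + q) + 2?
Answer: -4/785 ≈ -0.0050955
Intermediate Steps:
n = 79/4 (n = (¼)*79 = 79/4 ≈ 19.750)
z(L, q) = -1 + q (z(L, q) = (-6/2 + q) + 2 = (-6*½ + q) + 2 = (-3 + q) + 2 = -1 + q)
1/(n*z(-2, H) - 58) = 1/(79*(-1 - 6)/4 - 58) = 1/((79/4)*(-7) - 58) = 1/(-553/4 - 58) = 1/(-785/4) = -4/785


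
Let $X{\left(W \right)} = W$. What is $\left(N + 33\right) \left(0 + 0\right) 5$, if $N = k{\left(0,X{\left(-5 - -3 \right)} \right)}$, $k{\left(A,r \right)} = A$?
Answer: $0$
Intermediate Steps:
$N = 0$
$\left(N + 33\right) \left(0 + 0\right) 5 = \left(0 + 33\right) \left(0 + 0\right) 5 = 33 \cdot 0 \cdot 5 = 33 \cdot 0 = 0$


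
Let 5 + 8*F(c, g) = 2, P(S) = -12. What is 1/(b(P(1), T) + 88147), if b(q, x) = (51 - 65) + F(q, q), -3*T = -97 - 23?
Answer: 8/705061 ≈ 1.1347e-5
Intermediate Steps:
F(c, g) = -3/8 (F(c, g) = -5/8 + (⅛)*2 = -5/8 + ¼ = -3/8)
T = 40 (T = -(-97 - 23)/3 = -⅓*(-120) = 40)
b(q, x) = -115/8 (b(q, x) = (51 - 65) - 3/8 = -14 - 3/8 = -115/8)
1/(b(P(1), T) + 88147) = 1/(-115/8 + 88147) = 1/(705061/8) = 8/705061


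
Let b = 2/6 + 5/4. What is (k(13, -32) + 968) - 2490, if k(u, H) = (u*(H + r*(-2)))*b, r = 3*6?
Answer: -8765/3 ≈ -2921.7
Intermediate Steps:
b = 19/12 (b = 2*(⅙) + 5*(¼) = ⅓ + 5/4 = 19/12 ≈ 1.5833)
r = 18
k(u, H) = 19*u*(-36 + H)/12 (k(u, H) = (u*(H + 18*(-2)))*(19/12) = (u*(H - 36))*(19/12) = (u*(-36 + H))*(19/12) = 19*u*(-36 + H)/12)
(k(13, -32) + 968) - 2490 = ((19/12)*13*(-36 - 32) + 968) - 2490 = ((19/12)*13*(-68) + 968) - 2490 = (-4199/3 + 968) - 2490 = -1295/3 - 2490 = -8765/3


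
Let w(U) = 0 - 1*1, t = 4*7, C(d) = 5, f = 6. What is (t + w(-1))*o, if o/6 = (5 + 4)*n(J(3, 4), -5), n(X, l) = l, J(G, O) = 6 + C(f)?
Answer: -7290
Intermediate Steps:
J(G, O) = 11 (J(G, O) = 6 + 5 = 11)
t = 28
o = -270 (o = 6*((5 + 4)*(-5)) = 6*(9*(-5)) = 6*(-45) = -270)
w(U) = -1 (w(U) = 0 - 1 = -1)
(t + w(-1))*o = (28 - 1)*(-270) = 27*(-270) = -7290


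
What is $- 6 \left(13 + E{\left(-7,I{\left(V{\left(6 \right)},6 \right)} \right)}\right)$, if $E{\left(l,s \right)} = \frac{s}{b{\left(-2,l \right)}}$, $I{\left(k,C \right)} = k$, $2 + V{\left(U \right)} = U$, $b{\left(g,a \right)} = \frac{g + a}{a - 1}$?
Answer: $- \frac{298}{3} \approx -99.333$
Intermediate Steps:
$b{\left(g,a \right)} = \frac{a + g}{-1 + a}$
$V{\left(U \right)} = -2 + U$
$E{\left(l,s \right)} = \frac{s \left(-1 + l\right)}{-2 + l}$ ($E{\left(l,s \right)} = \frac{s}{\frac{1}{-1 + l} \left(l - 2\right)} = \frac{s}{\frac{1}{-1 + l} \left(-2 + l\right)} = s \frac{-1 + l}{-2 + l} = \frac{s \left(-1 + l\right)}{-2 + l}$)
$- 6 \left(13 + E{\left(-7,I{\left(V{\left(6 \right)},6 \right)} \right)}\right) = - 6 \left(13 + \frac{\left(-2 + 6\right) \left(-1 - 7\right)}{-2 - 7}\right) = - 6 \left(13 + 4 \frac{1}{-9} \left(-8\right)\right) = - 6 \left(13 + 4 \left(- \frac{1}{9}\right) \left(-8\right)\right) = - 6 \left(13 + \frac{32}{9}\right) = \left(-6\right) \frac{149}{9} = - \frac{298}{3}$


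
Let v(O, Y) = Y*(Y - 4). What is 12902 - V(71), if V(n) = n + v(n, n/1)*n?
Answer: -324916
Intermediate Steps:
v(O, Y) = Y*(-4 + Y)
V(n) = n + n²*(-4 + n) (V(n) = n + ((n/1)*(-4 + n/1))*n = n + ((n*1)*(-4 + n*1))*n = n + (n*(-4 + n))*n = n + n²*(-4 + n))
12902 - V(71) = 12902 - 71*(1 + 71*(-4 + 71)) = 12902 - 71*(1 + 71*67) = 12902 - 71*(1 + 4757) = 12902 - 71*4758 = 12902 - 1*337818 = 12902 - 337818 = -324916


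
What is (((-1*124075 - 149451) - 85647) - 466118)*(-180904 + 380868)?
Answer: -165028489524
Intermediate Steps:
(((-1*124075 - 149451) - 85647) - 466118)*(-180904 + 380868) = (((-124075 - 149451) - 85647) - 466118)*199964 = ((-273526 - 85647) - 466118)*199964 = (-359173 - 466118)*199964 = -825291*199964 = -165028489524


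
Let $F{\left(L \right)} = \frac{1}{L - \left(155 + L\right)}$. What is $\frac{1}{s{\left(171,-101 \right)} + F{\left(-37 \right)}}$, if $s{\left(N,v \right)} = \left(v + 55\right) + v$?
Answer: $- \frac{155}{22786} \approx -0.0068024$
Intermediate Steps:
$s{\left(N,v \right)} = 55 + 2 v$ ($s{\left(N,v \right)} = \left(55 + v\right) + v = 55 + 2 v$)
$F{\left(L \right)} = - \frac{1}{155}$ ($F{\left(L \right)} = \frac{1}{-155} = - \frac{1}{155}$)
$\frac{1}{s{\left(171,-101 \right)} + F{\left(-37 \right)}} = \frac{1}{\left(55 + 2 \left(-101\right)\right) - \frac{1}{155}} = \frac{1}{\left(55 - 202\right) - \frac{1}{155}} = \frac{1}{-147 - \frac{1}{155}} = \frac{1}{- \frac{22786}{155}} = - \frac{155}{22786}$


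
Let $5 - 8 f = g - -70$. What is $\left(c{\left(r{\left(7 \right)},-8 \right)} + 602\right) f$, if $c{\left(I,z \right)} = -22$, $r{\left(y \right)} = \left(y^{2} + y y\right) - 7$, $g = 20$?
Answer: $- \frac{12325}{2} \approx -6162.5$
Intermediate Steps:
$r{\left(y \right)} = -7 + 2 y^{2}$ ($r{\left(y \right)} = \left(y^{2} + y^{2}\right) - 7 = 2 y^{2} - 7 = -7 + 2 y^{2}$)
$f = - \frac{85}{8}$ ($f = \frac{5}{8} - \frac{20 - -70}{8} = \frac{5}{8} - \frac{20 + 70}{8} = \frac{5}{8} - \frac{45}{4} = - \frac{85}{8} \approx -10.625$)
$\left(c{\left(r{\left(7 \right)},-8 \right)} + 602\right) f = \left(-22 + 602\right) \left(- \frac{85}{8}\right) = 580 \left(- \frac{85}{8}\right) = - \frac{12325}{2}$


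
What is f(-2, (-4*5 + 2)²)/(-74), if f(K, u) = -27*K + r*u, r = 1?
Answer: -189/37 ≈ -5.1081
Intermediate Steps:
f(K, u) = u - 27*K (f(K, u) = -27*K + 1*u = -27*K + u = u - 27*K)
f(-2, (-4*5 + 2)²)/(-74) = ((-4*5 + 2)² - 27*(-2))/(-74) = ((-20 + 2)² + 54)*(-1/74) = ((-18)² + 54)*(-1/74) = (324 + 54)*(-1/74) = 378*(-1/74) = -189/37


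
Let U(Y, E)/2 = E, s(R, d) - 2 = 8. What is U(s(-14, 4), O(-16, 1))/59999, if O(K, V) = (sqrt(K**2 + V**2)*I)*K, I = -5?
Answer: 160*sqrt(257)/59999 ≈ 0.042751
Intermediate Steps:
s(R, d) = 10 (s(R, d) = 2 + 8 = 10)
O(K, V) = -5*K*sqrt(K**2 + V**2) (O(K, V) = (sqrt(K**2 + V**2)*(-5))*K = (-5*sqrt(K**2 + V**2))*K = -5*K*sqrt(K**2 + V**2))
U(Y, E) = 2*E
U(s(-14, 4), O(-16, 1))/59999 = (2*(-5*(-16)*sqrt((-16)**2 + 1**2)))/59999 = (2*(-5*(-16)*sqrt(256 + 1)))*(1/59999) = (2*(-5*(-16)*sqrt(257)))*(1/59999) = (2*(80*sqrt(257)))*(1/59999) = (160*sqrt(257))*(1/59999) = 160*sqrt(257)/59999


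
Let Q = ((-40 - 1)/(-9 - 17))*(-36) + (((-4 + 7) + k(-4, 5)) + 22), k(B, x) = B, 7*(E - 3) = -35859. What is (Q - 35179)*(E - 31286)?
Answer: 116663713280/91 ≈ 1.2820e+9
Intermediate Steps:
E = -35838/7 (E = 3 + (1/7)*(-35859) = 3 - 35859/7 = -35838/7 ≈ -5119.7)
Q = -465/13 (Q = ((-40 - 1)/(-9 - 17))*(-36) + (((-4 + 7) - 4) + 22) = -41/(-26)*(-36) + ((3 - 4) + 22) = -41*(-1/26)*(-36) + (-1 + 22) = (41/26)*(-36) + 21 = -738/13 + 21 = -465/13 ≈ -35.769)
(Q - 35179)*(E - 31286) = (-465/13 - 35179)*(-35838/7 - 31286) = -457792/13*(-254840/7) = 116663713280/91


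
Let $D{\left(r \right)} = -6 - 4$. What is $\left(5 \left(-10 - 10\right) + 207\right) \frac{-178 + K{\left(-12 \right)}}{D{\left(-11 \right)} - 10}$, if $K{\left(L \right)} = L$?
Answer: $\frac{2033}{2} \approx 1016.5$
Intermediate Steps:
$D{\left(r \right)} = -10$
$\left(5 \left(-10 - 10\right) + 207\right) \frac{-178 + K{\left(-12 \right)}}{D{\left(-11 \right)} - 10} = \left(5 \left(-10 - 10\right) + 207\right) \frac{-178 - 12}{-10 - 10} = \left(5 \left(-20\right) + 207\right) \left(- \frac{190}{-20}\right) = \left(-100 + 207\right) \left(\left(-190\right) \left(- \frac{1}{20}\right)\right) = 107 \cdot \frac{19}{2} = \frac{2033}{2}$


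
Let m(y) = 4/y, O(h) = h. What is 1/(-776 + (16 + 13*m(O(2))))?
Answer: -1/734 ≈ -0.0013624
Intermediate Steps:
1/(-776 + (16 + 13*m(O(2)))) = 1/(-776 + (16 + 13*(4/2))) = 1/(-776 + (16 + 13*(4*(1/2)))) = 1/(-776 + (16 + 13*2)) = 1/(-776 + (16 + 26)) = 1/(-776 + 42) = 1/(-734) = -1/734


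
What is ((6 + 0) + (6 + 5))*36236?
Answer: 616012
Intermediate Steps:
((6 + 0) + (6 + 5))*36236 = (6 + 11)*36236 = 17*36236 = 616012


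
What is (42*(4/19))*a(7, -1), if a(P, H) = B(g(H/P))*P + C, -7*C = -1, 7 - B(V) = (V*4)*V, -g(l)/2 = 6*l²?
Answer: 390720/931 ≈ 419.68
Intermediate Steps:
g(l) = -12*l²
B(V) = 7 - 4*V² (B(V) = 7 - V*4*V = 7 - 4*V*V = 7 - 4*V²)
C = ⅐ (C = -⅐*(-1) = ⅐ ≈ 0.14286)
a(P, H) = ⅐ + P*(7 - 576*H⁴/P⁴) (a(P, H) = (7 - 4*144*H⁴/P⁴)*P + ⅐ = (7 - 576*H⁴/P⁴)*P + ⅐ = P*(7 - 576*H⁴/P⁴) + ⅐ = ⅐ + P*(7 - 576*H⁴/P⁴))
(42*(4/19))*a(7, -1) = (42*(4/19))*(⅐ + 7*7 - 576*(-1)⁴/7³) = (42*(4*(1/19)))*(⅐ + 49 - 576*1*1/343) = (42*(4/19))*(⅐ + 49 - 576/343) = (168/19)*(16280/343) = 390720/931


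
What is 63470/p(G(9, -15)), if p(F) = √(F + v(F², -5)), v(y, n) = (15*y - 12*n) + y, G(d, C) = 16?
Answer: 31735*√1043/1043 ≈ 982.64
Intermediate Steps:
v(y, n) = -12*n + 16*y (v(y, n) = (-12*n + 15*y) + y = -12*n + 16*y)
p(F) = √(60 + F + 16*F²) (p(F) = √(F + (-12*(-5) + 16*F²)) = √(F + (60 + 16*F²)) = √(60 + F + 16*F²))
63470/p(G(9, -15)) = 63470/(√(60 + 16 + 16*16²)) = 63470/(√(60 + 16 + 16*256)) = 63470/(√(60 + 16 + 4096)) = 63470/(√4172) = 63470/((2*√1043)) = 63470*(√1043/2086) = 31735*√1043/1043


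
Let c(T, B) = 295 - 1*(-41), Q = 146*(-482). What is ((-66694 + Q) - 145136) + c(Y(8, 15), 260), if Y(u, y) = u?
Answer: -281866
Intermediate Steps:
Q = -70372
c(T, B) = 336 (c(T, B) = 295 + 41 = 336)
((-66694 + Q) - 145136) + c(Y(8, 15), 260) = ((-66694 - 70372) - 145136) + 336 = (-137066 - 145136) + 336 = -282202 + 336 = -281866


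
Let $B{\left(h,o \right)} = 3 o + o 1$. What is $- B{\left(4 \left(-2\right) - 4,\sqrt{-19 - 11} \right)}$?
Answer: $- 4 i \sqrt{30} \approx - 21.909 i$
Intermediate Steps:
$B{\left(h,o \right)} = 4 o$ ($B{\left(h,o \right)} = 3 o + o = 4 o$)
$- B{\left(4 \left(-2\right) - 4,\sqrt{-19 - 11} \right)} = - 4 \sqrt{-19 - 11} = - 4 \sqrt{-30} = - 4 i \sqrt{30}$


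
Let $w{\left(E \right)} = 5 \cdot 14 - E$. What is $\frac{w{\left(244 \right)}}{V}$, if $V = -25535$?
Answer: $\frac{174}{25535} \approx 0.0068142$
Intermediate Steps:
$w{\left(E \right)} = 70 - E$
$\frac{w{\left(244 \right)}}{V} = \frac{70 - 244}{-25535} = \left(70 - 244\right) \left(- \frac{1}{25535}\right) = \left(-174\right) \left(- \frac{1}{25535}\right) = \frac{174}{25535}$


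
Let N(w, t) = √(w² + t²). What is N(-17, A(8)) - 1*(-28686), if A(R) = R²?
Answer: 28686 + √4385 ≈ 28752.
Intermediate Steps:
N(w, t) = √(t² + w²)
N(-17, A(8)) - 1*(-28686) = √((8²)² + (-17)²) - 1*(-28686) = √(64² + 289) + 28686 = √(4096 + 289) + 28686 = √4385 + 28686 = 28686 + √4385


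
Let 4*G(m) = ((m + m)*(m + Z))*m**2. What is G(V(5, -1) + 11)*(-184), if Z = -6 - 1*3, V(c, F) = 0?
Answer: -244904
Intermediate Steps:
Z = -9 (Z = -6 - 3 = -9)
G(m) = m**3*(-9 + m)/2 (G(m) = (((m + m)*(m - 9))*m**2)/4 = (((2*m)*(-9 + m))*m**2)/4 = ((2*m*(-9 + m))*m**2)/4 = (2*m**3*(-9 + m))/4 = m**3*(-9 + m)/2)
G(V(5, -1) + 11)*(-184) = ((0 + 11)**3*(-9 + (0 + 11))/2)*(-184) = ((1/2)*11**3*(-9 + 11))*(-184) = ((1/2)*1331*2)*(-184) = 1331*(-184) = -244904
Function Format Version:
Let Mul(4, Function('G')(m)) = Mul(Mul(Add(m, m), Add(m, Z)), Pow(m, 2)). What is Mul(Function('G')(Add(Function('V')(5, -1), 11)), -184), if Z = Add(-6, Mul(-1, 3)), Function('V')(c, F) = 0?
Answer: -244904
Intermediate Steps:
Z = -9 (Z = Add(-6, -3) = -9)
Function('G')(m) = Mul(Rational(1, 2), Pow(m, 3), Add(-9, m)) (Function('G')(m) = Mul(Rational(1, 4), Mul(Mul(Add(m, m), Add(m, -9)), Pow(m, 2))) = Mul(Rational(1, 4), Mul(Mul(Mul(2, m), Add(-9, m)), Pow(m, 2))) = Mul(Rational(1, 4), Mul(Mul(2, m, Add(-9, m)), Pow(m, 2))) = Mul(Rational(1, 4), Mul(2, Pow(m, 3), Add(-9, m))) = Mul(Rational(1, 2), Pow(m, 3), Add(-9, m)))
Mul(Function('G')(Add(Function('V')(5, -1), 11)), -184) = Mul(Mul(Rational(1, 2), Pow(Add(0, 11), 3), Add(-9, Add(0, 11))), -184) = Mul(Mul(Rational(1, 2), Pow(11, 3), Add(-9, 11)), -184) = Mul(Mul(Rational(1, 2), 1331, 2), -184) = Mul(1331, -184) = -244904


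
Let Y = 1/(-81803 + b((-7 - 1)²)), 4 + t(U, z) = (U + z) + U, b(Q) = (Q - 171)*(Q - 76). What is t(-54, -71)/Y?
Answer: 14734977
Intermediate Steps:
b(Q) = (-171 + Q)*(-76 + Q)
t(U, z) = -4 + z + 2*U (t(U, z) = -4 + ((U + z) + U) = -4 + (z + 2*U) = -4 + z + 2*U)
Y = -1/80519 (Y = 1/(-81803 + (12996 + ((-7 - 1)²)² - 247*(-7 - 1)²)) = 1/(-81803 + (12996 + ((-8)²)² - 247*(-8)²)) = 1/(-81803 + (12996 + 64² - 247*64)) = 1/(-81803 + (12996 + 4096 - 15808)) = 1/(-81803 + 1284) = 1/(-80519) = -1/80519 ≈ -1.2419e-5)
t(-54, -71)/Y = (-4 - 71 + 2*(-54))/(-1/80519) = (-4 - 71 - 108)*(-80519) = -183*(-80519) = 14734977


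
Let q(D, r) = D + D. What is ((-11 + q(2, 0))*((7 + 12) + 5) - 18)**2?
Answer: 34596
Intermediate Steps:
q(D, r) = 2*D
((-11 + q(2, 0))*((7 + 12) + 5) - 18)**2 = ((-11 + 2*2)*((7 + 12) + 5) - 18)**2 = ((-11 + 4)*(19 + 5) - 18)**2 = (-7*24 - 18)**2 = (-168 - 18)**2 = (-186)**2 = 34596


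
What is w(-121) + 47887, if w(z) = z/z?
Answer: 47888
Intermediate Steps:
w(z) = 1
w(-121) + 47887 = 1 + 47887 = 47888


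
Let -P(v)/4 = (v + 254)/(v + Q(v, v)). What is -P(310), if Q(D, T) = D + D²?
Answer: 47/2015 ≈ 0.023325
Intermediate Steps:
P(v) = -4*(254 + v)/(v + v*(1 + v)) (P(v) = -4*(v + 254)/(v + v*(1 + v)) = -4*(254 + v)/(v + v*(1 + v)))
-P(310) = -4*(-254 - 1*310)/(310*(2 + 310)) = -4*(-254 - 310)/(310*312) = -4*(-564)/(310*312) = -1*(-47/2015) = 47/2015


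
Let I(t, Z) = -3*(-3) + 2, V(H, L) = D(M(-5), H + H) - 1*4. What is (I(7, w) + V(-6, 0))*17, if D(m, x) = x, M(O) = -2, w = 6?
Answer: -85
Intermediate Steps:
V(H, L) = -4 + 2*H (V(H, L) = (H + H) - 1*4 = 2*H - 4 = -4 + 2*H)
I(t, Z) = 11 (I(t, Z) = 9 + 2 = 11)
(I(7, w) + V(-6, 0))*17 = (11 + (-4 + 2*(-6)))*17 = (11 + (-4 - 12))*17 = (11 - 16)*17 = -5*17 = -85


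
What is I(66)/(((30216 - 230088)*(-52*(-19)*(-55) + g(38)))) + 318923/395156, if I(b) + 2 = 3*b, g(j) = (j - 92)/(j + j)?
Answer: 4113360181110485/5096587324788072 ≈ 0.80708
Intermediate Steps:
g(j) = (-92 + j)/(2*j) (g(j) = (-92 + j)/((2*j)) = (-92 + j)*(1/(2*j)) = (-92 + j)/(2*j))
I(b) = -2 + 3*b
I(66)/(((30216 - 230088)*(-52*(-19)*(-55) + g(38)))) + 318923/395156 = (-2 + 3*66)/(((30216 - 230088)*(-52*(-19)*(-55) + (1/2)*(-92 + 38)/38))) + 318923/395156 = (-2 + 198)/((-199872*(988*(-55) + (1/2)*(1/38)*(-54)))) + 318923*(1/395156) = 196/((-199872*(-54340 - 27/38))) + 318923/395156 = 196/((-199872*(-2064947/38))) + 318923/395156 = 196/(206362543392/19) + 318923/395156 = 196*(19/206362543392) + 318923/395156 = 931/51590635848 + 318923/395156 = 4113360181110485/5096587324788072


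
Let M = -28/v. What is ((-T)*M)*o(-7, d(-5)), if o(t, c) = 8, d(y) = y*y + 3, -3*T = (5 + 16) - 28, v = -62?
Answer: -784/93 ≈ -8.4301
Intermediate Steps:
T = 7/3 (T = -((5 + 16) - 28)/3 = -(21 - 28)/3 = -⅓*(-7) = 7/3 ≈ 2.3333)
M = 14/31 (M = -28/(-62) = -28*(-1/62) = 14/31 ≈ 0.45161)
d(y) = 3 + y² (d(y) = y² + 3 = 3 + y²)
((-T)*M)*o(-7, d(-5)) = (-1*7/3*(14/31))*8 = -7/3*14/31*8 = -98/93*8 = -784/93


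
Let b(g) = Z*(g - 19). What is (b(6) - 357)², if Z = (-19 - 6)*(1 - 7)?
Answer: 5322249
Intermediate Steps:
Z = 150 (Z = -25*(-6) = 150)
b(g) = -2850 + 150*g (b(g) = 150*(g - 19) = 150*(-19 + g) = -2850 + 150*g)
(b(6) - 357)² = ((-2850 + 150*6) - 357)² = ((-2850 + 900) - 357)² = (-1950 - 357)² = (-2307)² = 5322249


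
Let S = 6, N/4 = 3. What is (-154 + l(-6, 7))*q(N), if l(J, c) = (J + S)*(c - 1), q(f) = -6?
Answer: 924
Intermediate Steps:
N = 12 (N = 4*3 = 12)
l(J, c) = (-1 + c)*(6 + J) (l(J, c) = (J + 6)*(c - 1) = (6 + J)*(-1 + c) = (-1 + c)*(6 + J))
(-154 + l(-6, 7))*q(N) = (-154 + (-6 - 1*(-6) + 6*7 - 6*7))*(-6) = (-154 + (-6 + 6 + 42 - 42))*(-6) = (-154 + 0)*(-6) = -154*(-6) = 924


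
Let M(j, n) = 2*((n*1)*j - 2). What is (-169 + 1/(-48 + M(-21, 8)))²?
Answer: 4299818329/150544 ≈ 28562.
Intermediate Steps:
M(j, n) = -4 + 2*j*n (M(j, n) = 2*(n*j - 2) = 2*(j*n - 2) = 2*(-2 + j*n) = -4 + 2*j*n)
(-169 + 1/(-48 + M(-21, 8)))² = (-169 + 1/(-48 + (-4 + 2*(-21)*8)))² = (-169 + 1/(-48 + (-4 - 336)))² = (-169 + 1/(-48 - 340))² = (-169 + 1/(-388))² = (-169 - 1/388)² = (-65573/388)² = 4299818329/150544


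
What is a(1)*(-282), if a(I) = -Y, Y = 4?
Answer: 1128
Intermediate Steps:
a(I) = -4 (a(I) = -1*4 = -4)
a(1)*(-282) = -4*(-282) = 1128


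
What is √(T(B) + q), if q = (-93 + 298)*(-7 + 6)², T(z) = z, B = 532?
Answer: √737 ≈ 27.148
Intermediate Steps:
q = 205 (q = 205*(-1)² = 205*1 = 205)
√(T(B) + q) = √(532 + 205) = √737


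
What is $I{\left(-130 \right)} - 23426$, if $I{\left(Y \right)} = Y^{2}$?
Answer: $-6526$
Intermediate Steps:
$I{\left(-130 \right)} - 23426 = \left(-130\right)^{2} - 23426 = 16900 - 23426 = -6526$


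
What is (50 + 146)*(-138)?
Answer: -27048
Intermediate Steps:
(50 + 146)*(-138) = 196*(-138) = -27048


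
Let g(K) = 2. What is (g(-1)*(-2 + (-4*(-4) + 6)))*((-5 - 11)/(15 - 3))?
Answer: -160/3 ≈ -53.333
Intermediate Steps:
(g(-1)*(-2 + (-4*(-4) + 6)))*((-5 - 11)/(15 - 3)) = (2*(-2 + (-4*(-4) + 6)))*((-5 - 11)/(15 - 3)) = (2*(-2 + (16 + 6)))*(-16/12) = (2*(-2 + 22))*(-16*1/12) = (2*20)*(-4/3) = 40*(-4/3) = -160/3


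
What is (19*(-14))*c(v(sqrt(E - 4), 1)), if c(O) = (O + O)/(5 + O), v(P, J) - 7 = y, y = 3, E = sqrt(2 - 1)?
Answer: -1064/3 ≈ -354.67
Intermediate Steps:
E = 1 (E = sqrt(1) = 1)
v(P, J) = 10 (v(P, J) = 7 + 3 = 10)
c(O) = 2*O/(5 + O) (c(O) = (2*O)/(5 + O) = 2*O/(5 + O))
(19*(-14))*c(v(sqrt(E - 4), 1)) = (19*(-14))*(2*10/(5 + 10)) = -532*10/15 = -266*4/3 = -1064/3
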